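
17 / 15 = 1.13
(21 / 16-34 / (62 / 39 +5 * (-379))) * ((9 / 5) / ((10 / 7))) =1.68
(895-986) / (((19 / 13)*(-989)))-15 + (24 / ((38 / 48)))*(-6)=-3698666 / 18791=-196.83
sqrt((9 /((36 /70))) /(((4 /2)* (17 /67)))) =sqrt(39865) /34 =5.87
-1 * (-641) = 641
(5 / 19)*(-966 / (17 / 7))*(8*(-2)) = 1674.80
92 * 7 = 644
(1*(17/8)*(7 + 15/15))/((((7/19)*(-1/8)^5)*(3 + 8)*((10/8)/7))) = -42336256/55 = -769750.11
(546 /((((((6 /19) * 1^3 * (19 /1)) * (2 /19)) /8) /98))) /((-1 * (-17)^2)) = -677768 /289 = -2345.22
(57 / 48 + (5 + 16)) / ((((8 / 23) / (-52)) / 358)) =-18999955 / 16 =-1187497.19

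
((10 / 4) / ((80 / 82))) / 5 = 41 / 80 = 0.51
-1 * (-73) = 73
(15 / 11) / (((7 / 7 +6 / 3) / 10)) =4.55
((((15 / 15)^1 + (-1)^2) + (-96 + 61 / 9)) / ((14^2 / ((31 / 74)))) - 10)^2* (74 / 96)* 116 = 51274574997725 / 5526372096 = 9278.16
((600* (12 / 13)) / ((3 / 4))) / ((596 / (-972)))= -2332800 / 1937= -1204.34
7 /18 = 0.39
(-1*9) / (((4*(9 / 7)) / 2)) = -7 / 2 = -3.50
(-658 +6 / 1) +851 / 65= -41529 / 65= -638.91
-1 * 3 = -3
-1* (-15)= 15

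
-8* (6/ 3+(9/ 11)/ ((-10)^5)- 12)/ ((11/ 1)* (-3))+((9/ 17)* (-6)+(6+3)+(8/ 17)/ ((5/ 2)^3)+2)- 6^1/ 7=2468848829/ 539962500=4.57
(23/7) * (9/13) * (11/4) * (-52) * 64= -145728/7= -20818.29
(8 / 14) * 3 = 12 / 7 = 1.71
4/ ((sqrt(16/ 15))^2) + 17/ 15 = 293/ 60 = 4.88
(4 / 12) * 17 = 17 / 3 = 5.67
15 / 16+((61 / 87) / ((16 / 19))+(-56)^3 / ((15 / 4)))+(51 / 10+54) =-8137991 / 174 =-46770.06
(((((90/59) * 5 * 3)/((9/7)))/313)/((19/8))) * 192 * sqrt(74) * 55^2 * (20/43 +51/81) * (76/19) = 2755934720000 * sqrt(74)/45262617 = 523775.43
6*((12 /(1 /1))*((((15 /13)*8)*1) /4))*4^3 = 138240 /13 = 10633.85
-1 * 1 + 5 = 4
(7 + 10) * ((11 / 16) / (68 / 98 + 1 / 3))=27489 / 2416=11.38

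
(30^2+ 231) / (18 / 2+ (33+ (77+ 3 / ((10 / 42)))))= 5655 / 658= 8.59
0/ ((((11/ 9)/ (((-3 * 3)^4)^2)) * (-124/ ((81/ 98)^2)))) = 0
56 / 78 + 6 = 262 / 39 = 6.72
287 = 287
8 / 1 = 8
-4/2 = -2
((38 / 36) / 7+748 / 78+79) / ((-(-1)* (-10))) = -145357 / 16380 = -8.87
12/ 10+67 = 341/ 5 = 68.20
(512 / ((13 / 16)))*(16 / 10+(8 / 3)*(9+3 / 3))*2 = 6946816 / 195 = 35624.70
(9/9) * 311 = 311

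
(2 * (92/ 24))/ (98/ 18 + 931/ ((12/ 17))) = 276/ 47677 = 0.01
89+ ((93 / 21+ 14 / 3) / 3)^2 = 389722 / 3969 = 98.19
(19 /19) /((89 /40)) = 40 /89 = 0.45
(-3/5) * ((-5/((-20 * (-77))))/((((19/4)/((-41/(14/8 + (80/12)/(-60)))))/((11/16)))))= -1107/156940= -0.01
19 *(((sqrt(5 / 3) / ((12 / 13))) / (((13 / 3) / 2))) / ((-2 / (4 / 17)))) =-19 *sqrt(15) / 51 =-1.44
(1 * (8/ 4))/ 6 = 1/ 3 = 0.33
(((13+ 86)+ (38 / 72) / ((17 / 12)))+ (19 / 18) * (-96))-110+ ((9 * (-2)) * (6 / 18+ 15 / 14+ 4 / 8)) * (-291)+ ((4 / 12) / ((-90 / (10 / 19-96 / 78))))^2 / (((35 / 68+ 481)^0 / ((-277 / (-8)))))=1160275168603883 / 117613150200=9865.18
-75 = -75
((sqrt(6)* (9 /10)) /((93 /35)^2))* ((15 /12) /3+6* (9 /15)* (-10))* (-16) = 177.77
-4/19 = -0.21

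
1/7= 0.14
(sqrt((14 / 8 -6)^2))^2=18.06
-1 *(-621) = 621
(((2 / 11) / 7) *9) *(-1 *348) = -6264 / 77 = -81.35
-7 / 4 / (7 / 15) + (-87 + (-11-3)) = -419 / 4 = -104.75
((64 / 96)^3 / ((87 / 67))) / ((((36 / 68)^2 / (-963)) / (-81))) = 16574728 / 261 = 63504.70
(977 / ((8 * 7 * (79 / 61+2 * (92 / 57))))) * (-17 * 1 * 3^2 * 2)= -519745437 / 440356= -1180.28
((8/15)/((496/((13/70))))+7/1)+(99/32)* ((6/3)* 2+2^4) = 8967551/130200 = 68.88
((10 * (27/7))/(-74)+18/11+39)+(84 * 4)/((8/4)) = 592920/2849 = 208.12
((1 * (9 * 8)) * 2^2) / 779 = 288 / 779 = 0.37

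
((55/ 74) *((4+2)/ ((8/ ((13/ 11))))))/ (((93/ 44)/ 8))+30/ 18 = 14315/ 3441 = 4.16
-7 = -7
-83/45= -1.84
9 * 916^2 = 7551504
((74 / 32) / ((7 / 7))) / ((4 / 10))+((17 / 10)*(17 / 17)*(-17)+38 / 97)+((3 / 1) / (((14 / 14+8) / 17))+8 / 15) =-256499 / 15520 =-16.53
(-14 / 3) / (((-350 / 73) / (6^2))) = 876 / 25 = 35.04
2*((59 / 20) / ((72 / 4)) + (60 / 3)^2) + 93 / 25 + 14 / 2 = 729943 / 900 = 811.05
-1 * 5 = -5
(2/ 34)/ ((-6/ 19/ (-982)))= 9329/ 51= 182.92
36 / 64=9 / 16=0.56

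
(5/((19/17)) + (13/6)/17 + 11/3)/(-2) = -5341/1292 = -4.13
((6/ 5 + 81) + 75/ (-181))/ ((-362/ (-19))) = 703152/ 163805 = 4.29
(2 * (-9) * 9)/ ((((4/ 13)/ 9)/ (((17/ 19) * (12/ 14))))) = -483327/ 133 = -3634.04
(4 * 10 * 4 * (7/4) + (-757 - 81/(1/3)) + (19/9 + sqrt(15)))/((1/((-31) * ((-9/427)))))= -28613/61 + 279 * sqrt(15)/427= -466.53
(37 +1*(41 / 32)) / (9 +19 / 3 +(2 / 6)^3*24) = 11025 / 4672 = 2.36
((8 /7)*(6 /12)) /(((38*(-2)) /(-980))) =140 /19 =7.37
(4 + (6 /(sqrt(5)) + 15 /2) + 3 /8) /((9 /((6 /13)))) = 4*sqrt(5) /65 + 95 /156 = 0.75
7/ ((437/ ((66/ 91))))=66/ 5681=0.01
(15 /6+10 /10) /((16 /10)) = 35 /16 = 2.19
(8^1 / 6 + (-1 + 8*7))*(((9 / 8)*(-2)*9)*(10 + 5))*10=-342225 / 2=-171112.50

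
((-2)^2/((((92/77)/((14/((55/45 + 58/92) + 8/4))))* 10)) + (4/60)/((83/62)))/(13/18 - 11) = -1371648/11132375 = -0.12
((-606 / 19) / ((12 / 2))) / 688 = -101 / 13072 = -0.01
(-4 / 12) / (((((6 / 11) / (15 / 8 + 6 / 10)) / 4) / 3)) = -363 / 20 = -18.15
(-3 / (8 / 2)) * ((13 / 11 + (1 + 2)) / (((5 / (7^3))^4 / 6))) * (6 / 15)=-166699429.85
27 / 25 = 1.08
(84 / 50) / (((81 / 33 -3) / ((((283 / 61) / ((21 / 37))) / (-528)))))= 10471 / 219600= 0.05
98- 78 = 20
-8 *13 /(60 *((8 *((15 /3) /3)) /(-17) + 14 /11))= -2431 /685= -3.55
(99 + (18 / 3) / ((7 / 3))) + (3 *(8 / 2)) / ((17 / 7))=12675 / 119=106.51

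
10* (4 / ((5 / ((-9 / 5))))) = -72 / 5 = -14.40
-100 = -100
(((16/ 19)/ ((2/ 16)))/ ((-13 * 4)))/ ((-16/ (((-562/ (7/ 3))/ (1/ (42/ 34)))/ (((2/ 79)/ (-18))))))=7192476/ 4199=1712.90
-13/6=-2.17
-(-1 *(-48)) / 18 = -8 / 3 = -2.67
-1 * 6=-6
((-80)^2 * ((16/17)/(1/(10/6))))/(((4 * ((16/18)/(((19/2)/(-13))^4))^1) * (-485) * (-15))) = 5212840/47097089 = 0.11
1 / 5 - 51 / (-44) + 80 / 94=22853 / 10340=2.21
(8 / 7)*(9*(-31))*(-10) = 3188.57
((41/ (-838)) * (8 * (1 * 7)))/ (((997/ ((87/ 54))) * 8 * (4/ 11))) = -91553/ 60154992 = -0.00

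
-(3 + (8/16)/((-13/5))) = -73/26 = -2.81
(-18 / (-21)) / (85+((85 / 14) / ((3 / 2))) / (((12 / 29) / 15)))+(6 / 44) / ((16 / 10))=304647 / 3425840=0.09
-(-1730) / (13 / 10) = 17300 / 13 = 1330.77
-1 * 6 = -6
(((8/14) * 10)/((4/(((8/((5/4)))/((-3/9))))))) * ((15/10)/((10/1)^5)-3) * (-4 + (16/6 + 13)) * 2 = 1199994/625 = 1919.99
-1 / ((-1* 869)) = 1 / 869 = 0.00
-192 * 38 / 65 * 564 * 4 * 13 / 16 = -1028736 / 5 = -205747.20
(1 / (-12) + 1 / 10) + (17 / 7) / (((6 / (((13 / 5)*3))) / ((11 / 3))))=1623 / 140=11.59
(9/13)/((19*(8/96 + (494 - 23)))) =108/1396291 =0.00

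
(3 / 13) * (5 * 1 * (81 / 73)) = 1215 / 949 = 1.28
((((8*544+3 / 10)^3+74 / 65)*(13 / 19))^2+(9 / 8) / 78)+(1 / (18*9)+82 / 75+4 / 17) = 20562548356414055890564413034005241 / 6462261000000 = 3181943340947395329678.64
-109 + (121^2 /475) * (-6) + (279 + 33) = 8579 /475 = 18.06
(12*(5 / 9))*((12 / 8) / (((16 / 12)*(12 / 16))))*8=80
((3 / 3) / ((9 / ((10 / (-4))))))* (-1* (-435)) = -725 / 6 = -120.83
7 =7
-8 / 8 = -1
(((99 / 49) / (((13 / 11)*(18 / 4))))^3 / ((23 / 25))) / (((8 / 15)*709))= 0.00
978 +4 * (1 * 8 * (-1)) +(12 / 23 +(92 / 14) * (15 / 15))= 153448 / 161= 953.09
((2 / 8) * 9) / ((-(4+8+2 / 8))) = -9 / 49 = -0.18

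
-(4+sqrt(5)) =-4 - sqrt(5) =-6.24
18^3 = 5832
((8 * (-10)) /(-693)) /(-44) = -20 /7623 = -0.00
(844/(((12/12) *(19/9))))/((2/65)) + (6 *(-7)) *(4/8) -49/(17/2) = 4188145/323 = 12966.39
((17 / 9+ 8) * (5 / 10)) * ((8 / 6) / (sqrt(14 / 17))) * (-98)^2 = 69770.02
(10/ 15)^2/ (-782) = -2/ 3519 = -0.00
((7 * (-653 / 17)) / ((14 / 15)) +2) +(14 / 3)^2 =-80879 / 306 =-264.31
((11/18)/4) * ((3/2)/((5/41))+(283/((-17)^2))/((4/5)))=859859/416160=2.07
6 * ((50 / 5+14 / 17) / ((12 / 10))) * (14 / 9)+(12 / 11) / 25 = 3543836 / 42075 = 84.23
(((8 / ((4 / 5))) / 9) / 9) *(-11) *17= -1870 / 81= -23.09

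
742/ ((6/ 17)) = 6307/ 3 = 2102.33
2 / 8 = 1 / 4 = 0.25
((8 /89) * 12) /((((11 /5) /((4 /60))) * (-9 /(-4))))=128 /8811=0.01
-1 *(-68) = 68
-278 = -278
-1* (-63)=63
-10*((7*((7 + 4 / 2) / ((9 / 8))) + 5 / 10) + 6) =-625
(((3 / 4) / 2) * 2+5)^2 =529 / 16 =33.06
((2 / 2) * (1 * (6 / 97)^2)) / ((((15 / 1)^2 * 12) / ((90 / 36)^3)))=0.00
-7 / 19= -0.37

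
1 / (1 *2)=0.50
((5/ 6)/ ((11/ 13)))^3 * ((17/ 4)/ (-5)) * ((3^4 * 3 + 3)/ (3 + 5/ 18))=-38282725/ 628232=-60.94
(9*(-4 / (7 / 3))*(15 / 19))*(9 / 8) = -3645 / 266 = -13.70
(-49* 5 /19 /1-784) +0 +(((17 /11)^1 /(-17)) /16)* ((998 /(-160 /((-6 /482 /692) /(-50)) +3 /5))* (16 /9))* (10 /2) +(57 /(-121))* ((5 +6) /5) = -16687299687436124 /20913208771785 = -797.93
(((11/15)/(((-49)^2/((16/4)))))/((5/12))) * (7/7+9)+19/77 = 36457/132055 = 0.28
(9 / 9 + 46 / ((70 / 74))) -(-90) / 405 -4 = 14443 / 315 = 45.85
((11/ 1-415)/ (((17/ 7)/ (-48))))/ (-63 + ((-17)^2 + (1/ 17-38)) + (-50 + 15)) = 67872/ 1301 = 52.17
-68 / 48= -17 / 12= -1.42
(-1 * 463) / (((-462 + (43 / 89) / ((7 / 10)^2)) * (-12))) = -2019143 / 24125784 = -0.08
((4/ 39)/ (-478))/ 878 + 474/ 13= 149197661/ 4091919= 36.46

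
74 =74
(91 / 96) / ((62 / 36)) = 273 / 496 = 0.55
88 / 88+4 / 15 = 19 / 15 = 1.27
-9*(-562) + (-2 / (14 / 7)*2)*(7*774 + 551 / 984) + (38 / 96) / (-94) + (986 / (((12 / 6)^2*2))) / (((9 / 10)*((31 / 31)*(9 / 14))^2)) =-244893118153 / 44953056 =-5447.75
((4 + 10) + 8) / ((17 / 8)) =176 / 17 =10.35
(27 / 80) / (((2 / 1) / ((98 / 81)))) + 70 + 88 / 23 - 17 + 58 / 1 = 634967 / 5520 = 115.03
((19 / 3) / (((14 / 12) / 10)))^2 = 144400 / 49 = 2946.94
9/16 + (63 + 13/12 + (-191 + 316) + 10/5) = 9199/48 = 191.65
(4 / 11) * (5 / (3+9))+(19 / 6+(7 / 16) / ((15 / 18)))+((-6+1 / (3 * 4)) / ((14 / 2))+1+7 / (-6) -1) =1.83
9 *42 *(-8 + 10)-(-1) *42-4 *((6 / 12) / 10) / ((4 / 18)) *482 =1821 / 5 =364.20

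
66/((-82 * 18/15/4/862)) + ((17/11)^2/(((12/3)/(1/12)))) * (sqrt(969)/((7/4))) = -94820/41 + 289 * sqrt(969)/10164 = -2311.80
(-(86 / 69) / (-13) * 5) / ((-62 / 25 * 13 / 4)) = -21500 / 361491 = -0.06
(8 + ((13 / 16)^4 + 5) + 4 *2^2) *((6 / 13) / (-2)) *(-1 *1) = 5787315 / 851968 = 6.79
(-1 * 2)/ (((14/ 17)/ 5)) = -85/ 7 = -12.14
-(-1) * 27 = 27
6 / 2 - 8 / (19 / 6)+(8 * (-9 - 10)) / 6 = -1417 / 57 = -24.86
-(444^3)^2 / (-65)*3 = 22983654016954368 / 65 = 353594677183913.35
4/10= 2/5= 0.40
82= 82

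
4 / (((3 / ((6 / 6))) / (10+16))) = 104 / 3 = 34.67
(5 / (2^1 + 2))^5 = 3125 / 1024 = 3.05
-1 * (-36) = 36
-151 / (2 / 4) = -302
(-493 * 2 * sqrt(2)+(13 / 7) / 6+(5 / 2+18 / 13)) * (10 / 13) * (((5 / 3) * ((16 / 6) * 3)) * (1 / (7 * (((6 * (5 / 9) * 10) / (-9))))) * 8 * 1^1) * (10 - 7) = -329760 / 8281+851904 * sqrt(2) / 91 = 13199.46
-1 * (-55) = 55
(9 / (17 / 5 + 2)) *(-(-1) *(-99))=-165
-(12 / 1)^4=-20736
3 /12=1 /4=0.25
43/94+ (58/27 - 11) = -21305/2538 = -8.39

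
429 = 429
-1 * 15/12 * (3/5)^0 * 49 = -245/4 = -61.25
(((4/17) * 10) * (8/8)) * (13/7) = 520/119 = 4.37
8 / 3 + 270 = 818 / 3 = 272.67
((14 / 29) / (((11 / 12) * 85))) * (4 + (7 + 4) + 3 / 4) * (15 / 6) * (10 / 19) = 13230 / 103037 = 0.13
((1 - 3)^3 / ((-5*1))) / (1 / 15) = 24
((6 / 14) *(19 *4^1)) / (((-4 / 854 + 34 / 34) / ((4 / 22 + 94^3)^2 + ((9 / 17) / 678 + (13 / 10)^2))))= 55755117782530964050083 / 2469685625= 22575795566098.00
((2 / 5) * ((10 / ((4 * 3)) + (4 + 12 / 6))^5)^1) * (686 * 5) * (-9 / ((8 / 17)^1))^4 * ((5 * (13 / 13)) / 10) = 1367391647305.61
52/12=13/3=4.33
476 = 476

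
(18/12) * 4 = 6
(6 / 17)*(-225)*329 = -444150 / 17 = -26126.47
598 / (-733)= -598 / 733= -0.82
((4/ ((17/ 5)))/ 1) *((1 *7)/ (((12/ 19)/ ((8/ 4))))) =26.08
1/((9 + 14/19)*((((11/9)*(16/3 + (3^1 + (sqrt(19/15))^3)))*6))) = 320625/185198024 -3249*sqrt(285)/185198024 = 0.00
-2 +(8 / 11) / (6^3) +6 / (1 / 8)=13663 / 297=46.00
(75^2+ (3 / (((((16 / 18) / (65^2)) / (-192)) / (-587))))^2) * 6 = 15496402609499793750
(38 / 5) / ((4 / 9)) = 171 / 10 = 17.10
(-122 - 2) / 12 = -31 / 3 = -10.33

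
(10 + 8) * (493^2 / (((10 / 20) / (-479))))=-4191136956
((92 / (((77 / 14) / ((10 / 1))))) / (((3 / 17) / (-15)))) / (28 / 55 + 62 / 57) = -22287000 / 2503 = -8904.12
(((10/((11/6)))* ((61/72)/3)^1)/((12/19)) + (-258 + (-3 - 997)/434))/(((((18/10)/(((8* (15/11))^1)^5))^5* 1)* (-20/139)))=2159725431965219363593440460800000000000000000000000000000/258624430868680444513848809137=8350817533792254182192852000.00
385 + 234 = 619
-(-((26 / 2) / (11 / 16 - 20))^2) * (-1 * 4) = -173056 / 95481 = -1.81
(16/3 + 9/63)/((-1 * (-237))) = 115/4977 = 0.02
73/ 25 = 2.92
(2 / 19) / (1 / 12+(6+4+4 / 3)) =24 / 2603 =0.01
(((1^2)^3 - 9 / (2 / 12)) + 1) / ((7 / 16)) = -832 / 7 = -118.86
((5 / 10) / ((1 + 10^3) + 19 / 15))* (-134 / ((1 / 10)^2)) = -50250 / 7517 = -6.68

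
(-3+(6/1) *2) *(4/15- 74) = -3318/5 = -663.60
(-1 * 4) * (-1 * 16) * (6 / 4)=96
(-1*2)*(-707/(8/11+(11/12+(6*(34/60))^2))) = 4666200/43573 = 107.09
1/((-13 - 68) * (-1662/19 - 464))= 19/848718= 0.00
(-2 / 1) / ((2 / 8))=-8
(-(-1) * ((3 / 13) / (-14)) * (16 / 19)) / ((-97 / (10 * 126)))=4320 / 23959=0.18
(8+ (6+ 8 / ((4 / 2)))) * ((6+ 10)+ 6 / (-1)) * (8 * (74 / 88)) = 13320 / 11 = 1210.91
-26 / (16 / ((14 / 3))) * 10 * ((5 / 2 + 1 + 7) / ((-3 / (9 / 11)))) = 9555 / 44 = 217.16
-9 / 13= -0.69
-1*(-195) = 195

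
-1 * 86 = -86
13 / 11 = 1.18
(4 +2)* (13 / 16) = 39 / 8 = 4.88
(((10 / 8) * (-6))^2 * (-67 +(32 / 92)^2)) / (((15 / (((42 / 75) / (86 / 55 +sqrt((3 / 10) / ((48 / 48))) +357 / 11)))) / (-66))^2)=-12797790961946044824 / 647926318807077025 +75221387277032304 * sqrt(30) / 647926318807077025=-19.12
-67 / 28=-2.39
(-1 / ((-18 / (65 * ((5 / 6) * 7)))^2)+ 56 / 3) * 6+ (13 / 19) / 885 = -27789004261 / 10896120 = -2550.36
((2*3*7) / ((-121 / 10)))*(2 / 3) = -280 / 121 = -2.31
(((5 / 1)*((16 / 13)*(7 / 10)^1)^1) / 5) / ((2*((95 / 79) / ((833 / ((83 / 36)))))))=66333456 / 512525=129.42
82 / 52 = 41 / 26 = 1.58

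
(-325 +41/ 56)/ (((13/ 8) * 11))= -18159/ 1001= -18.14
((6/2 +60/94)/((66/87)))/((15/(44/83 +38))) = 2643147/214555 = 12.32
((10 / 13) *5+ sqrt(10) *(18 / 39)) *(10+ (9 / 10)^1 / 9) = 303 *sqrt(10) / 65+ 505 / 13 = 53.59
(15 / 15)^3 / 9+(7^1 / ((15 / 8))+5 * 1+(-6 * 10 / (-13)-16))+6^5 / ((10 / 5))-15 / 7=15902183 / 4095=3883.32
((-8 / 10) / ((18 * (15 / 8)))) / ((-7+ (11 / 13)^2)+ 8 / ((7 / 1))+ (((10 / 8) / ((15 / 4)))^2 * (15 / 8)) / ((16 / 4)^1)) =605696 / 130040325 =0.00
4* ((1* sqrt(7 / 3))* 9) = 12* sqrt(21) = 54.99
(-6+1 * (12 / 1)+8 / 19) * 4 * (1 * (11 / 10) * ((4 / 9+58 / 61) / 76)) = 8426 / 16245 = 0.52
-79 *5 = -395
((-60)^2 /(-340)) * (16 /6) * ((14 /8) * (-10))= 8400 /17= 494.12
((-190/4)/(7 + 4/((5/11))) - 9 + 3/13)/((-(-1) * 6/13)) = -25.51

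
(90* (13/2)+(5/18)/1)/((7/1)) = 1505/18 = 83.61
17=17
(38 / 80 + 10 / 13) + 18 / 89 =66943 / 46280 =1.45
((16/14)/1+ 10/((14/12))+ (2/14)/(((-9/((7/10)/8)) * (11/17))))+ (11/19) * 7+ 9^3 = 782398699/1053360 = 742.76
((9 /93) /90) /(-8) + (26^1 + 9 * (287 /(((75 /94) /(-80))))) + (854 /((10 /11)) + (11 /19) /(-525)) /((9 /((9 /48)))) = -3843442564211 /14842800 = -258943.23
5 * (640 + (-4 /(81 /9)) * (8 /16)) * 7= 201530 /9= 22392.22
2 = 2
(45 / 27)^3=125 / 27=4.63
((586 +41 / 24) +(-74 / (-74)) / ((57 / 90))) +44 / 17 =4588219 / 7752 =591.88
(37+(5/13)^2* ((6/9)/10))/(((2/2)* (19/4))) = 75056/9633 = 7.79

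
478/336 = 239/168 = 1.42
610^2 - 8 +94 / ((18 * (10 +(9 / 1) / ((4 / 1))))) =372092.43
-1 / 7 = -0.14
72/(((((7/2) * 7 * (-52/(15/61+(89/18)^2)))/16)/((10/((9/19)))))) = -1483644640/3147417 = -471.38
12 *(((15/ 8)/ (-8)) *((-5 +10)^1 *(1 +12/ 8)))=-1125/ 32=-35.16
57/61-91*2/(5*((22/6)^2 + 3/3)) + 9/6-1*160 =-488261/3050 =-160.09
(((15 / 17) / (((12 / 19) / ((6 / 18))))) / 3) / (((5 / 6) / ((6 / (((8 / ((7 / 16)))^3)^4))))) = 262984456819 / 328827822935179135520079872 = 0.00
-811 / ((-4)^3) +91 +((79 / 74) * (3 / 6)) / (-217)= 53271151 / 513856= 103.67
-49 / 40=-1.22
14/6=2.33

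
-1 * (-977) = 977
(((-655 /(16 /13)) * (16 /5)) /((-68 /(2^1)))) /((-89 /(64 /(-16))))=3406 /1513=2.25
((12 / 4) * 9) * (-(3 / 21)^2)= -27 / 49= -0.55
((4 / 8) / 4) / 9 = 1 / 72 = 0.01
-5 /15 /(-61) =1 /183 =0.01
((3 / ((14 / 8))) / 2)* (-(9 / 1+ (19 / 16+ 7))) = -825 / 56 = -14.73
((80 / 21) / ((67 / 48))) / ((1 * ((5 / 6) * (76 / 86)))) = 33024 / 8911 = 3.71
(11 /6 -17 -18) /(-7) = 4.74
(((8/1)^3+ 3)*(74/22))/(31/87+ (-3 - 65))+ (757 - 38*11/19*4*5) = 3772642/12947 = 291.39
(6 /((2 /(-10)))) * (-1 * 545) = 16350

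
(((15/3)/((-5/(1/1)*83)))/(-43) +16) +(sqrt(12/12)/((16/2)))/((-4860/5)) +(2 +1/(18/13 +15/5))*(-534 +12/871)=-539080164892853/459276850656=-1173.76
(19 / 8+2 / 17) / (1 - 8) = -339 / 952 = -0.36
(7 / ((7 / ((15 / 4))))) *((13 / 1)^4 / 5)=85683 / 4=21420.75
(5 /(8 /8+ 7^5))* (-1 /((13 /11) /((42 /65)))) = -21 /129116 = -0.00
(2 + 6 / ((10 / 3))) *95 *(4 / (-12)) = -361 / 3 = -120.33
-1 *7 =-7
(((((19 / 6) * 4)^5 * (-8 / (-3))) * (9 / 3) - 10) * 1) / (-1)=-633878914 / 243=-2608555.20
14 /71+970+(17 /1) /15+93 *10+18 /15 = 1902.53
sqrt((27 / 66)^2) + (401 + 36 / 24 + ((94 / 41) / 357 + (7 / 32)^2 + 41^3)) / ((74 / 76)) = 217160899672109 / 3050116608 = 71197.57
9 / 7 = 1.29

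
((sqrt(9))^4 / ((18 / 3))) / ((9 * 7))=3 / 14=0.21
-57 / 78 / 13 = -19 / 338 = -0.06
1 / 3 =0.33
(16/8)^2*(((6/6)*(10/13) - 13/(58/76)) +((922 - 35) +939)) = 2729080/377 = 7238.94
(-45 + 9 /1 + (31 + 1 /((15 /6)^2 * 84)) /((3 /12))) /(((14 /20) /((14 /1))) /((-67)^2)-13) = -829639024 /122549595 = -6.77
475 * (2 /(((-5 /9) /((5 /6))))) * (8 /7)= -11400 /7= -1628.57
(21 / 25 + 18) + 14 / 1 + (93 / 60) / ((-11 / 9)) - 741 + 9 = -770471 / 1100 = -700.43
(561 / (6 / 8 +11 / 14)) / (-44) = -357 / 43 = -8.30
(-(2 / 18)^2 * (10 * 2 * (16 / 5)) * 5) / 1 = -320 / 81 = -3.95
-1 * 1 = -1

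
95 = 95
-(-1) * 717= 717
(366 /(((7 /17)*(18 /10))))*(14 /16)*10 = 25925 /6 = 4320.83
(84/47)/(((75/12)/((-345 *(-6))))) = 139104/235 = 591.93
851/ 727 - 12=-7873/ 727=-10.83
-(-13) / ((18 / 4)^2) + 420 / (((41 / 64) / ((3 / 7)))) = 935252 / 3321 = 281.62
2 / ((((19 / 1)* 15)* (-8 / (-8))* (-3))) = -2 / 855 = -0.00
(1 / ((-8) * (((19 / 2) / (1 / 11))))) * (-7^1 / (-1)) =-7 / 836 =-0.01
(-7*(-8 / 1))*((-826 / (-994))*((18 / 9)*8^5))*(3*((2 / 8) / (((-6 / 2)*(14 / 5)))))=-19333120 / 71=-272297.46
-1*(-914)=914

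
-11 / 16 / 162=-11 / 2592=-0.00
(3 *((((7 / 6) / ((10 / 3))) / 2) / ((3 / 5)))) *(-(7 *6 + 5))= -329 / 8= -41.12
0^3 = 0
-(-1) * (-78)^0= 1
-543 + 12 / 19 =-10305 / 19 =-542.37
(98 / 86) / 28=7 / 172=0.04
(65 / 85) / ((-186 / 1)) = -13 / 3162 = -0.00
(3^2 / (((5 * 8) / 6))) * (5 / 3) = 9 / 4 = 2.25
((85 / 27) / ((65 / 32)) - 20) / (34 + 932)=-3238 / 169533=-0.02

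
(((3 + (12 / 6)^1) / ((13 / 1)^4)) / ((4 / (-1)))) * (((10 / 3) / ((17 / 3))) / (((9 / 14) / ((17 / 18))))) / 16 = -175 / 74030112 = -0.00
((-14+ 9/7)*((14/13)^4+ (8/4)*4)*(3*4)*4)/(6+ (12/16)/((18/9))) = -3040570368/3398759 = -894.61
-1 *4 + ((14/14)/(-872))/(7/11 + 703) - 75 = -533193131/6749280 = -79.00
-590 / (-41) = 590 / 41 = 14.39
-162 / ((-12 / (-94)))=-1269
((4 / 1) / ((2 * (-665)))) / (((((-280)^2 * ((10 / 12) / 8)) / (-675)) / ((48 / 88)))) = 243 / 1792175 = 0.00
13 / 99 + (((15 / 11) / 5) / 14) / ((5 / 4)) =509 / 3465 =0.15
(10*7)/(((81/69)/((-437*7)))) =-4924990/27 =-182407.04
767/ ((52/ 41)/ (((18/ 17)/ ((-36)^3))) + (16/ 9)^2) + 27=5008303737/ 185587072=26.99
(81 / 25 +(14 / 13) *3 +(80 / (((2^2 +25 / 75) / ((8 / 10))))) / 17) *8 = 324408 / 5525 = 58.72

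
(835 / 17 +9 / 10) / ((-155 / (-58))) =18.72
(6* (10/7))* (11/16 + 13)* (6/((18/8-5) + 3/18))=-59130/217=-272.49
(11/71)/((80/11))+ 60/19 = 343099/107920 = 3.18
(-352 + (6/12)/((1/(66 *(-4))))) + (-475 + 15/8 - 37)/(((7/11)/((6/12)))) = -14157/16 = -884.81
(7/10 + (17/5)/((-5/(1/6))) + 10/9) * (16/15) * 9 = 6112/375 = 16.30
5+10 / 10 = 6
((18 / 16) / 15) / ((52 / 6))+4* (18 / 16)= 4689 / 1040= 4.51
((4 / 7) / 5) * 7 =4 / 5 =0.80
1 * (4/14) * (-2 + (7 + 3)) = 16/7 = 2.29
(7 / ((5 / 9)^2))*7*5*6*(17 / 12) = 67473 / 10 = 6747.30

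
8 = 8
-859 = -859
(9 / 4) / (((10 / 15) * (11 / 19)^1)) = 513 / 88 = 5.83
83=83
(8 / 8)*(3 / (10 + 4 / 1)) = 3 / 14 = 0.21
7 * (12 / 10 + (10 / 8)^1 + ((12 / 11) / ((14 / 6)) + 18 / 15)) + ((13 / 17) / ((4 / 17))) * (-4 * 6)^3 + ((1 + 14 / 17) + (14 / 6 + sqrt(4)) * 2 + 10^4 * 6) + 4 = 169593811 / 11220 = 15115.31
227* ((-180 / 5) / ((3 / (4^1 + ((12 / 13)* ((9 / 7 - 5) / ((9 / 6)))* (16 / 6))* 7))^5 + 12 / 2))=-57213306753024 / 42006813469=-1362.00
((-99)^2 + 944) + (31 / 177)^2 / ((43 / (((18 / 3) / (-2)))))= 4825030544 / 449049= 10745.00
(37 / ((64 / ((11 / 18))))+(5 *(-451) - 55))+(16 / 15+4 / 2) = -2306.58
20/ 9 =2.22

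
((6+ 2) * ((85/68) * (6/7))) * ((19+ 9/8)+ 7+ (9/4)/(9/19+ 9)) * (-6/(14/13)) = -256113/196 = -1306.70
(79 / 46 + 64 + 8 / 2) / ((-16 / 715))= -3115.50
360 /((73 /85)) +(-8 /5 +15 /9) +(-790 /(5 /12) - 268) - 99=-2018912 /1095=-1843.76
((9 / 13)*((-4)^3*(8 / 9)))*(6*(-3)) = 9216 / 13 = 708.92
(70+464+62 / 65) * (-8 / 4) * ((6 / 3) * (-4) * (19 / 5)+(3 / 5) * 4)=29957.42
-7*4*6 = -168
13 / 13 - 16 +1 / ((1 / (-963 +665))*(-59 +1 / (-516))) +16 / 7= -1633229 / 213115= -7.66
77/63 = 11/9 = 1.22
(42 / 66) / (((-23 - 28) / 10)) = -70 / 561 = -0.12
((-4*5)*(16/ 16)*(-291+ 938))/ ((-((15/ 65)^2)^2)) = 4562707.90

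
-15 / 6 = -5 / 2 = -2.50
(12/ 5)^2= 5.76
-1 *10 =-10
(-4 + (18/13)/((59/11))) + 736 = 561642/767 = 732.26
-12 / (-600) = 1 / 50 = 0.02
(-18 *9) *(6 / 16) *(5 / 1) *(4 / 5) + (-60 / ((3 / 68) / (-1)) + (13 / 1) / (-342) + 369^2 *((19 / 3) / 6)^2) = 104533813 / 684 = 152827.21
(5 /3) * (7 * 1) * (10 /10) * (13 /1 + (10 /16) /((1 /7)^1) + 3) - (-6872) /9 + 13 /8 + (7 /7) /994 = 8971853 /8946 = 1002.89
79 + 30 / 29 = 2321 / 29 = 80.03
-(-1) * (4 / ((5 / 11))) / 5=44 / 25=1.76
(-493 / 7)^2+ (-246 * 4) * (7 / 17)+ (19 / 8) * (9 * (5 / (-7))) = 30252823 / 6664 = 4539.74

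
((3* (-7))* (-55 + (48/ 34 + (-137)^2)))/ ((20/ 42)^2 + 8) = -1473249141/ 30838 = -47773.82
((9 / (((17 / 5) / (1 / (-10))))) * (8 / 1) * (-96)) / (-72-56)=-27 / 17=-1.59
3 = 3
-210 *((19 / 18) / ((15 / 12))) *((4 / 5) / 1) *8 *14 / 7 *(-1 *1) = 2269.87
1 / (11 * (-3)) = -0.03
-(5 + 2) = -7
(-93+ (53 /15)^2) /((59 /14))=-253624 /13275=-19.11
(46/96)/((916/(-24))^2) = 0.00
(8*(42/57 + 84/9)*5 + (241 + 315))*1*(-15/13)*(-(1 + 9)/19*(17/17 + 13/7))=4204000/2527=1663.63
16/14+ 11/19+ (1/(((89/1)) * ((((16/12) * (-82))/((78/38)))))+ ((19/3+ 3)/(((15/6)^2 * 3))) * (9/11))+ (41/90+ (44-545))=-4789413152197/9609276600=-498.42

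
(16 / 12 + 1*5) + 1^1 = 22 / 3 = 7.33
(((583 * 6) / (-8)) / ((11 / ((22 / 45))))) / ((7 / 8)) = -2332 / 105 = -22.21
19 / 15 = 1.27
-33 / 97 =-0.34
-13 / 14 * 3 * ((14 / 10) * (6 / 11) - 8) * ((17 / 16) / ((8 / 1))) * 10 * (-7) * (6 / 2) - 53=-433123 / 704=-615.23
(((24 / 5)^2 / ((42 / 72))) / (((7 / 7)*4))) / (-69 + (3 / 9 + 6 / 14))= -5184 / 35825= -0.14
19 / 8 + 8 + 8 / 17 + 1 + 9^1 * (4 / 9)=2155 / 136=15.85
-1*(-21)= 21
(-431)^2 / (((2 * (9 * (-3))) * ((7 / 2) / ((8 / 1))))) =-1486088 / 189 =-7862.90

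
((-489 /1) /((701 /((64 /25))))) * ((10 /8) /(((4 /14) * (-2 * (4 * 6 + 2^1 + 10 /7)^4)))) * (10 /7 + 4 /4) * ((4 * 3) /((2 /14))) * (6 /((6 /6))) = 46572197 /5512888320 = 0.01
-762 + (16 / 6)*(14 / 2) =-2230 / 3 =-743.33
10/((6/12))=20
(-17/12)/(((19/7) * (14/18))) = -51/76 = -0.67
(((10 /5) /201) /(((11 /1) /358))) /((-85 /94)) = -67304 /187935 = -0.36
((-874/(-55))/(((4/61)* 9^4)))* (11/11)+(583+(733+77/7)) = 1327.04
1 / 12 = 0.08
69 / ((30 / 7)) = 161 / 10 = 16.10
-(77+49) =-126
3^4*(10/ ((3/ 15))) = 4050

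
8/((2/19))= 76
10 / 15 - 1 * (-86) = 260 / 3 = 86.67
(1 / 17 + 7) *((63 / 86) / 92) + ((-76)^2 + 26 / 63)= 6118545617 / 1059219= 5776.47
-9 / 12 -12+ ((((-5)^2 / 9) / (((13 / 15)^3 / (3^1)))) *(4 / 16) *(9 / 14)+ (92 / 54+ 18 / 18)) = -26538055 / 3321864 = -7.99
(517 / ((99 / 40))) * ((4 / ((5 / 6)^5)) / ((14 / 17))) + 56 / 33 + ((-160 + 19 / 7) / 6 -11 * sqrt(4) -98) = 687265441 / 288750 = 2380.14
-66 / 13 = -5.08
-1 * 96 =-96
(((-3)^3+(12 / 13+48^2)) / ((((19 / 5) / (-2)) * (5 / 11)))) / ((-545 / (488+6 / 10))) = 1591580298 / 673075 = 2364.64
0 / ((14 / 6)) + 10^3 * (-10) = -10000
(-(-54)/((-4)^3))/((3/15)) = -135/32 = -4.22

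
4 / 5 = 0.80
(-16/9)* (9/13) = -1.23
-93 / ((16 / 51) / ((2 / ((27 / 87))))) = -1910.38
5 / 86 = 0.06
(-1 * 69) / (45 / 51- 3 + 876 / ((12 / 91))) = -1173 / 112895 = -0.01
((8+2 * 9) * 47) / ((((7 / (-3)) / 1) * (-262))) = 1833 / 917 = 2.00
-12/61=-0.20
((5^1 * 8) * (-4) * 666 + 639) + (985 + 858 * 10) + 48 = -96308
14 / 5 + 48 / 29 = 646 / 145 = 4.46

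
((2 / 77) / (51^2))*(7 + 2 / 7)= 2 / 27489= 0.00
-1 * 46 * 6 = -276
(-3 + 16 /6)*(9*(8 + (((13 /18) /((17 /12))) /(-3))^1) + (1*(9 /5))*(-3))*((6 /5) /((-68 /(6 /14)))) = 16593 /101150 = 0.16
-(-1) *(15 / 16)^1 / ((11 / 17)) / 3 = 85 / 176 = 0.48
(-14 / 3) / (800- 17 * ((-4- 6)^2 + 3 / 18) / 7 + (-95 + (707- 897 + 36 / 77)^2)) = -166012 / 1294334887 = -0.00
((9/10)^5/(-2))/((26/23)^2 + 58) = -31236921/6271600000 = -0.00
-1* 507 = -507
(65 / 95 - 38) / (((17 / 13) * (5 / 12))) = -110604 / 1615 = -68.49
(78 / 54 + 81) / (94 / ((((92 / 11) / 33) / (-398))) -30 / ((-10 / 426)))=-17066 / 30291705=-0.00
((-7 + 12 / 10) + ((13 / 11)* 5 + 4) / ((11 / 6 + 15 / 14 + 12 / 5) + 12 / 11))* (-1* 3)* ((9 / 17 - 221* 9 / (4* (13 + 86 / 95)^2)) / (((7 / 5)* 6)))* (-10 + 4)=57070542916953 / 3067967052346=18.60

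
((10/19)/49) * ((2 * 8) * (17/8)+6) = 400/931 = 0.43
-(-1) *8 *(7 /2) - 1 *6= 22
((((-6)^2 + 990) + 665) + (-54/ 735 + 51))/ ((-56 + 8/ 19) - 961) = -8108668/ 4732175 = -1.71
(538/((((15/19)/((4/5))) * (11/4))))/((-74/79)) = -6460304/30525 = -211.64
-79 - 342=-421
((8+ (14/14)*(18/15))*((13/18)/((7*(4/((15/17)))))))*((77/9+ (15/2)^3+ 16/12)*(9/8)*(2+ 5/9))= 259.91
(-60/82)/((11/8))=-240/451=-0.53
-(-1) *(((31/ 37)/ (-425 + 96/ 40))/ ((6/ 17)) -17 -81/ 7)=-93835645/ 3283602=-28.58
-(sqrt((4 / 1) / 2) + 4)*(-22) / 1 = 22*sqrt(2) + 88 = 119.11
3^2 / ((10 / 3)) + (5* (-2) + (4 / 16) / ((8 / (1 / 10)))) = -467 / 64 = -7.30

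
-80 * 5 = -400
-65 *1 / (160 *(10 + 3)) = -1 / 32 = -0.03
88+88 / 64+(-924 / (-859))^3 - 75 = 79202686777 / 5070718232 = 15.62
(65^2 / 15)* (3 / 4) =845 / 4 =211.25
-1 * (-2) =2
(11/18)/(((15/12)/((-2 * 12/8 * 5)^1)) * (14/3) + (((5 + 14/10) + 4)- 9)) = 55/91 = 0.60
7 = 7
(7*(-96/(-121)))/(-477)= -224/19239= -0.01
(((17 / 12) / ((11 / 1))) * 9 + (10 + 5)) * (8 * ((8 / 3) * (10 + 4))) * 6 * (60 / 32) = 597240 / 11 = 54294.55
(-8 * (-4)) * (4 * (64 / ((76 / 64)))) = 131072 / 19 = 6898.53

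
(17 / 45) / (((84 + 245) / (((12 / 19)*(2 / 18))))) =68 / 843885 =0.00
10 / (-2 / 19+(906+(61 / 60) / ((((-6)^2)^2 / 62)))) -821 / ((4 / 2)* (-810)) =561412063469 / 1084166352180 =0.52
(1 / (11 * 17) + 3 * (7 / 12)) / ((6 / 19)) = 24947 / 4488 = 5.56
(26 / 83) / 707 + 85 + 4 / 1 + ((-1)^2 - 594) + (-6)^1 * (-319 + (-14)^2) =13731380 / 58681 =234.00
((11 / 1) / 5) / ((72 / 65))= 143 / 72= 1.99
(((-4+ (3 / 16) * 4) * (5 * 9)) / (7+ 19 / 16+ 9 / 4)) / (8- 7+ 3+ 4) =-585 / 334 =-1.75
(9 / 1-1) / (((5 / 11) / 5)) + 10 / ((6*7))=1853 / 21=88.24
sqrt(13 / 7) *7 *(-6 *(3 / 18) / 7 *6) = -6 *sqrt(91) / 7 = -8.18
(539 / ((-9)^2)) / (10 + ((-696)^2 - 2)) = 539 / 39238344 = 0.00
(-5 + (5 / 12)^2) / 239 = -0.02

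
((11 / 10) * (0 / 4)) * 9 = 0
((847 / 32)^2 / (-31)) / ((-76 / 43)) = 30848587 / 2412544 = 12.79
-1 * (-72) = 72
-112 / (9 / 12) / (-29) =448 / 87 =5.15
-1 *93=-93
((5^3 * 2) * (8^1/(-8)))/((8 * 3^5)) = -125/972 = -0.13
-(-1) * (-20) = -20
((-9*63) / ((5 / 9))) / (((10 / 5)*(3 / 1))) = -1701 / 10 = -170.10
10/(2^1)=5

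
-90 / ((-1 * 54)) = 5 / 3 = 1.67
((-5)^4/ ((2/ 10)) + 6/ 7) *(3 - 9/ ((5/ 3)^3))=2888292/ 875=3300.91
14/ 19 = 0.74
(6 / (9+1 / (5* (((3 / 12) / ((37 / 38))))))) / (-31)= -0.02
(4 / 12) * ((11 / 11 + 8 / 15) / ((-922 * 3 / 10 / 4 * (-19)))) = 92 / 236493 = 0.00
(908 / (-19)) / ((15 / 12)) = -3632 / 95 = -38.23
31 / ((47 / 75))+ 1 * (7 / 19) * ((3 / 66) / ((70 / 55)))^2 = 4947647 / 100016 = 49.47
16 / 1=16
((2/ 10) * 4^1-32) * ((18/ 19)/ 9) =-312/ 95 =-3.28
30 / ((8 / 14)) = 105 / 2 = 52.50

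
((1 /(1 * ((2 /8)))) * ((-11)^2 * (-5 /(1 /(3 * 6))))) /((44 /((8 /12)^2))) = -440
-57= -57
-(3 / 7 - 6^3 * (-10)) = -15123 / 7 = -2160.43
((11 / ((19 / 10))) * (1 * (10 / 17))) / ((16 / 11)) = 3025 / 1292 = 2.34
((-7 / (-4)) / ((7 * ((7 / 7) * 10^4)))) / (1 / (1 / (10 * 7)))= 1 / 2800000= 0.00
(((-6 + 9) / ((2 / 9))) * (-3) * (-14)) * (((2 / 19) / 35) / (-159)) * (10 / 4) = -27 / 1007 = -0.03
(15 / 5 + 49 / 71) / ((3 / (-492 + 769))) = 72574 / 213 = 340.72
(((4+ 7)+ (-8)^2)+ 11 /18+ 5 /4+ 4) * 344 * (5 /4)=625865 /18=34770.28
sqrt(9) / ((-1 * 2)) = -3 / 2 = -1.50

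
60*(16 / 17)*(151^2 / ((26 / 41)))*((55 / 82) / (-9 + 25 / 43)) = -6470923800 / 40001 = -161769.05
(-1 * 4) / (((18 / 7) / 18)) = -28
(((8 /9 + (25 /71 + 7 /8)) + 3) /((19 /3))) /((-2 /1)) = -26153 /64752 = -0.40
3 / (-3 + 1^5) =-3 / 2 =-1.50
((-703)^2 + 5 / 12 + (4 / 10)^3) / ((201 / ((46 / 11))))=17050227083 / 1658250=10282.06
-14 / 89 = -0.16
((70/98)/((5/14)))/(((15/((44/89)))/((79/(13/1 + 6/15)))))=6952/17889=0.39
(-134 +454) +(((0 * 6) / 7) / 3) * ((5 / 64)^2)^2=320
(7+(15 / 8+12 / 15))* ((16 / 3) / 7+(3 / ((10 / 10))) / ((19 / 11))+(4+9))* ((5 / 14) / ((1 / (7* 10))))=498585 / 133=3748.76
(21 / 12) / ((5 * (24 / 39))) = 91 / 160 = 0.57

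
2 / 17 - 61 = -1035 / 17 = -60.88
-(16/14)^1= -8/7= -1.14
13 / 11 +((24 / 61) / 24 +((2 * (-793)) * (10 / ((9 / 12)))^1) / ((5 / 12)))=-34053788 / 671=-50750.80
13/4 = 3.25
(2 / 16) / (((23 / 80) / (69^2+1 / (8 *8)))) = 1523525 / 736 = 2070.01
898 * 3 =2694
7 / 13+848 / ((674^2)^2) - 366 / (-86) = 34566419629107 / 7209936028399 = 4.79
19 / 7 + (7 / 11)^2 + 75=66167 / 847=78.12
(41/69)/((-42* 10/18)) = -41/1610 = -0.03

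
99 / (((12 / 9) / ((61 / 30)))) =6039 / 40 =150.98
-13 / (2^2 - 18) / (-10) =-13 / 140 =-0.09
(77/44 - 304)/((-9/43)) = 17329/12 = 1444.08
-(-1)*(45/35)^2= 81/49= 1.65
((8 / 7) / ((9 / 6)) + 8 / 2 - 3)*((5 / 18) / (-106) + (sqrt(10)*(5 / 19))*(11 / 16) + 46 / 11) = 2035*sqrt(10) / 6384 + 3245381 / 440748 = 8.37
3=3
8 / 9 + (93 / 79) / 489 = 103295 / 115893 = 0.89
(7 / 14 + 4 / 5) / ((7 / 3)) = 39 / 70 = 0.56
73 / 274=0.27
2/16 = 0.12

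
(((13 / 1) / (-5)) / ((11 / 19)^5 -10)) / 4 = 2476099 / 37846060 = 0.07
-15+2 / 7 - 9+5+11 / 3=-316 / 21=-15.05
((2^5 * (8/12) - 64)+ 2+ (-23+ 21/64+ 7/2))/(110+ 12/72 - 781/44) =-11489/17744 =-0.65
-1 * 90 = -90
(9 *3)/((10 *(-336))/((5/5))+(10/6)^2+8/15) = -1215/151051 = -0.01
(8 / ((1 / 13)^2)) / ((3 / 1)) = 1352 / 3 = 450.67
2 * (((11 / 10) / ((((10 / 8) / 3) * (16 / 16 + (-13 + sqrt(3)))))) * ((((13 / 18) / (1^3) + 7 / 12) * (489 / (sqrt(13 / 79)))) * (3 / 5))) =-21516 * sqrt(1027) / 1625 - 1793 * sqrt(3081) / 1625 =-485.57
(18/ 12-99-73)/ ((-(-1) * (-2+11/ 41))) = 13981/ 142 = 98.46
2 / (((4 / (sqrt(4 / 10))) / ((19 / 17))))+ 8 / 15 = 19*sqrt(10) / 170+ 8 / 15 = 0.89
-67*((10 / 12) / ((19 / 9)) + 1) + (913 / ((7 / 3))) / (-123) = -1053831 / 10906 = -96.63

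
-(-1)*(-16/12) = -1.33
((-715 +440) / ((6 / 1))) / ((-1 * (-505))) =-55 / 606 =-0.09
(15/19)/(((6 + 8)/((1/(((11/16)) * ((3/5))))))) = 200/1463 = 0.14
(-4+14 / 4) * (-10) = 5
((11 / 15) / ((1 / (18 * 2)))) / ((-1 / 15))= -396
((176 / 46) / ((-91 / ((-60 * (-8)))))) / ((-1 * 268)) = 10560 / 140231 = 0.08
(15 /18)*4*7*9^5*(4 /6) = 918540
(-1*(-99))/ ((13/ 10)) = 990/ 13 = 76.15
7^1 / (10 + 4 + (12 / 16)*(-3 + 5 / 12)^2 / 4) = 5376 / 11713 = 0.46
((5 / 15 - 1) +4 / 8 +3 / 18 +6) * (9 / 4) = 27 / 2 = 13.50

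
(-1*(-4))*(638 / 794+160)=643.21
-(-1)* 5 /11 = 5 /11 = 0.45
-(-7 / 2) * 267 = 1869 / 2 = 934.50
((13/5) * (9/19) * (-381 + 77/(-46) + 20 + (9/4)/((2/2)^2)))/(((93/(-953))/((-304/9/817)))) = -547742468/2912605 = -188.06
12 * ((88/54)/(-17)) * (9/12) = -44/51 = -0.86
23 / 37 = 0.62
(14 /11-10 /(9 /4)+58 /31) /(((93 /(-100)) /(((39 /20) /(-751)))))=-259480 /71449389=-0.00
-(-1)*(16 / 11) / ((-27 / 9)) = -16 / 33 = -0.48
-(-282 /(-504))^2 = -2209 /7056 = -0.31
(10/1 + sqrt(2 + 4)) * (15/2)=15 * sqrt(6)/2 + 75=93.37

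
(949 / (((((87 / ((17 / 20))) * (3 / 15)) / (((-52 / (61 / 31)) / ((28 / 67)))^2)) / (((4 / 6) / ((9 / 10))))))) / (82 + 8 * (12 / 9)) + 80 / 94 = 2765617157871095 / 1865349289062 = 1482.63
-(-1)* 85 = 85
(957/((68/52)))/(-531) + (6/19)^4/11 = -5940953393/4313494779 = -1.38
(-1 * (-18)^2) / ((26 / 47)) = -7614 / 13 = -585.69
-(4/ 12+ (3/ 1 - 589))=1757/ 3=585.67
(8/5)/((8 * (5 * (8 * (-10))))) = -1/2000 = -0.00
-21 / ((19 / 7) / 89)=-688.58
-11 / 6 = -1.83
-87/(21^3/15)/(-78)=145/80262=0.00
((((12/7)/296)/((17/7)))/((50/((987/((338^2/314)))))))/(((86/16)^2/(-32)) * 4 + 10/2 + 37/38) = 80755776/1474466623175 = 0.00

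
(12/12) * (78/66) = 13/11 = 1.18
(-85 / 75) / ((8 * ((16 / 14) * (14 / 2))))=-17 / 960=-0.02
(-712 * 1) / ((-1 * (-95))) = -7.49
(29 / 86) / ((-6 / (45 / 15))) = -29 / 172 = -0.17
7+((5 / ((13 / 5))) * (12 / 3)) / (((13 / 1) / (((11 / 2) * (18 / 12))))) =11.88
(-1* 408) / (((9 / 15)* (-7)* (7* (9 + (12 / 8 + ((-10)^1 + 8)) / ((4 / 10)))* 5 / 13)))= 7072 / 1519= 4.66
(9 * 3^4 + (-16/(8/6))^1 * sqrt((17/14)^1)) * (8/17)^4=2985984/83521 - 24576 * sqrt(238)/584647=35.10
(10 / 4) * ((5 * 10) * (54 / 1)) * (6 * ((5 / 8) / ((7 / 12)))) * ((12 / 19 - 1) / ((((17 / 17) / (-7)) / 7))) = 14883750 / 19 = 783355.26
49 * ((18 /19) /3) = 294 /19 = 15.47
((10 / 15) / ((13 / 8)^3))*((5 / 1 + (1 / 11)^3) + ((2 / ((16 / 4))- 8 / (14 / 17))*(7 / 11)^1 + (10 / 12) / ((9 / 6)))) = -3769856 / 78953589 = -0.05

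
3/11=0.27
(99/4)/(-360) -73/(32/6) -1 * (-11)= -441/160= -2.76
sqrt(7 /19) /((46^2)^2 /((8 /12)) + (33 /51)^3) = 4913 * sqrt(133) /626935653137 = 0.00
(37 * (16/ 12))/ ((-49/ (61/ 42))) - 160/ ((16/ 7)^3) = -5871997/ 395136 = -14.86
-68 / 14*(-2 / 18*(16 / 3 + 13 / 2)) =1207 / 189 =6.39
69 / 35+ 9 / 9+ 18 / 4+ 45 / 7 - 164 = -1501 / 10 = -150.10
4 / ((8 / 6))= 3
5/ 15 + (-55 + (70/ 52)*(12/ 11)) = -22822/ 429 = -53.20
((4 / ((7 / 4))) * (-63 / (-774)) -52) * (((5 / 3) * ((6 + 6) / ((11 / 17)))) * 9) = -6817680 / 473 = -14413.70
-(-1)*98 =98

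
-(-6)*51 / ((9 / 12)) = 408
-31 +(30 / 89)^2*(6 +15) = -226651 / 7921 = -28.61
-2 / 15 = -0.13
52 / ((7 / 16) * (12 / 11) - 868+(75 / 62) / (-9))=-212784 / 3550453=-0.06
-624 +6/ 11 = -6858/ 11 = -623.45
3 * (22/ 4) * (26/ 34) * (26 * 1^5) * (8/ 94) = 27.92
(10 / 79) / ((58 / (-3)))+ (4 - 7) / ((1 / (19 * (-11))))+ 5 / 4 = 628.24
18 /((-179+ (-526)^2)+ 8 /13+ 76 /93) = 21762 /334286605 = 0.00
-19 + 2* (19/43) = -779/43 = -18.12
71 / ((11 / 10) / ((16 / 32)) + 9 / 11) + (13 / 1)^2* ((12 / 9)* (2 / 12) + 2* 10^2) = 50588453 / 1494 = 33861.08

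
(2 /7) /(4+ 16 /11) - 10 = -2089 /210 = -9.95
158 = 158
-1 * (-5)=5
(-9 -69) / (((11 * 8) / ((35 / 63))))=-65 / 132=-0.49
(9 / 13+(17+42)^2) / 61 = 742 / 13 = 57.08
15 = 15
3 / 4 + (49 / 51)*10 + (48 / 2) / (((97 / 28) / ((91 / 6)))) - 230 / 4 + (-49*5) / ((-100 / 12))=8640431 / 98940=87.33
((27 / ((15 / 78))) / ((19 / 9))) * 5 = 6318 / 19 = 332.53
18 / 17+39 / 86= 2211 / 1462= 1.51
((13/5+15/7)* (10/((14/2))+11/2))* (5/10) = 8051/490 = 16.43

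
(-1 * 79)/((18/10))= -395/9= -43.89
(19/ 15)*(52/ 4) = 247/ 15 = 16.47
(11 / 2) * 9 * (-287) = -28413 / 2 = -14206.50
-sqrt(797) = -28.23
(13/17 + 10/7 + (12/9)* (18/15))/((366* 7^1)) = 37/24990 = 0.00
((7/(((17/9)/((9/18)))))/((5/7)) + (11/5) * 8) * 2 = 40.39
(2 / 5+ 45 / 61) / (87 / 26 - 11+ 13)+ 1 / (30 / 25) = 266107 / 254370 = 1.05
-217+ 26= -191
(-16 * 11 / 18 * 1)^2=7744 / 81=95.60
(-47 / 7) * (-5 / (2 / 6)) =705 / 7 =100.71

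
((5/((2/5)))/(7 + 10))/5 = 0.15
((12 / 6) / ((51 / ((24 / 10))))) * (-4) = -0.38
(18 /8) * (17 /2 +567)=1294.88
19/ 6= 3.17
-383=-383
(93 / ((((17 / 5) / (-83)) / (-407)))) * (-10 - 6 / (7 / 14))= -345579630 / 17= -20328213.53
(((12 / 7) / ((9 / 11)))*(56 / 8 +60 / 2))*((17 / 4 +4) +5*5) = 7733 / 3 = 2577.67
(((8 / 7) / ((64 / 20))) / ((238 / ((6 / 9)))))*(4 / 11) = 10 / 27489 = 0.00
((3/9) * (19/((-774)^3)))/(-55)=19/76507995960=0.00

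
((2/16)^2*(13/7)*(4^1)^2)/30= 13/840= 0.02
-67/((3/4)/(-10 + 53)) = -11524/3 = -3841.33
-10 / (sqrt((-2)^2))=-5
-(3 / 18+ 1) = -7 / 6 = -1.17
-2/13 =-0.15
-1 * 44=-44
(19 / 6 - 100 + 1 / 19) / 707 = -11033 / 80598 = -0.14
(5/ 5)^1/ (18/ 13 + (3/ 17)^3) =63869/ 88785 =0.72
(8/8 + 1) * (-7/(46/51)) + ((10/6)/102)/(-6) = -655567/42228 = -15.52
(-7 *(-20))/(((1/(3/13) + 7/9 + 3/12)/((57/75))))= 19152/965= 19.85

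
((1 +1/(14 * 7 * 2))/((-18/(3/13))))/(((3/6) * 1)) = -0.03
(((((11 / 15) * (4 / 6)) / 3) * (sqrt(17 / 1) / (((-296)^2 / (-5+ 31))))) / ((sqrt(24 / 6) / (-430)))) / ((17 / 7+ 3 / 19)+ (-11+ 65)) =-817817 * sqrt(17) / 4450936608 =-0.00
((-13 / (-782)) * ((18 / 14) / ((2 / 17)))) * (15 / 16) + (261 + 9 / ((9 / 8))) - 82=1928603 / 10304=187.17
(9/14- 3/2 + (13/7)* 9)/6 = 37/14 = 2.64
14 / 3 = 4.67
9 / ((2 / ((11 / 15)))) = 33 / 10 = 3.30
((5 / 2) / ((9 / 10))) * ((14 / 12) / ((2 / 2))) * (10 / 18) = 875 / 486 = 1.80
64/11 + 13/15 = 6.68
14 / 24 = 7 / 12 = 0.58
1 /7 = 0.14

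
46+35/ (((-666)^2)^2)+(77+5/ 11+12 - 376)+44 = -425356042143647/ 2164161176496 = -196.55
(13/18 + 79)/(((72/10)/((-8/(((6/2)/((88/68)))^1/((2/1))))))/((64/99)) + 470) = 1836800/10791621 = 0.17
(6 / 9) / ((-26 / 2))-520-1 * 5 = -20477 / 39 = -525.05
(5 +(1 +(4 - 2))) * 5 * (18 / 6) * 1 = 120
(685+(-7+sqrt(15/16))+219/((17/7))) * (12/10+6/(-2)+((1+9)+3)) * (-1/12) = -60942/85 - 7 * sqrt(15)/30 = -717.87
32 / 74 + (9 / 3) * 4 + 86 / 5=5482 / 185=29.63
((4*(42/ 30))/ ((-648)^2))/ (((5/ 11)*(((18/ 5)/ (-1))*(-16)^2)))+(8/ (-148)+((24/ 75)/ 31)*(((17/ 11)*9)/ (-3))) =-15549970407113/ 152580348518400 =-0.10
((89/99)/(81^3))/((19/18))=178/111071169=0.00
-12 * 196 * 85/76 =-49980/19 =-2630.53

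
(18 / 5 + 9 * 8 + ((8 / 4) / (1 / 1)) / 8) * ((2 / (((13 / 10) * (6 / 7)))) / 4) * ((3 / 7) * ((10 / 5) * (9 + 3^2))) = 13653 / 26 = 525.12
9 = 9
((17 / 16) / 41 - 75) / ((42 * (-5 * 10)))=49183 / 1377600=0.04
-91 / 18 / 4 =-91 / 72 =-1.26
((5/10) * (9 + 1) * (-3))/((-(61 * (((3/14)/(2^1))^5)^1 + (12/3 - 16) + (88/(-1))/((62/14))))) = -8002821120/17003384071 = -0.47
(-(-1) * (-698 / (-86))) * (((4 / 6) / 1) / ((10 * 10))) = 349 / 6450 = 0.05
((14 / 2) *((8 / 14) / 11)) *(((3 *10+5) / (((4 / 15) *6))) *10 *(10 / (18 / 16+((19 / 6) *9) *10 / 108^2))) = 34020000 / 49159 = 692.04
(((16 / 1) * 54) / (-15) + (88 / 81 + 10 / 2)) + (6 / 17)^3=-102412439 / 1989765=-51.47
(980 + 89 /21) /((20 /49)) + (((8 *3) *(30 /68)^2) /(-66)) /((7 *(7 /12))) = 22537253593 /9346260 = 2411.37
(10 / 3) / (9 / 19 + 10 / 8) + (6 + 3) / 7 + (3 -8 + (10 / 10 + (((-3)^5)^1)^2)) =162441652 / 2751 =59048.22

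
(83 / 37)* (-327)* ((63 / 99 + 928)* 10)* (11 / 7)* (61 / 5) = -33823928430 / 259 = -130594318.26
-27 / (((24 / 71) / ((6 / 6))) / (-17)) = 10863 / 8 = 1357.88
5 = 5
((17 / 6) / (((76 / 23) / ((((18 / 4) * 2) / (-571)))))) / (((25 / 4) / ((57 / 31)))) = -3519 / 885050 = -0.00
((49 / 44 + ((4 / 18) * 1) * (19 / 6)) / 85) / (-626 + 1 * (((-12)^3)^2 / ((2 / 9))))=127 / 79811633880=0.00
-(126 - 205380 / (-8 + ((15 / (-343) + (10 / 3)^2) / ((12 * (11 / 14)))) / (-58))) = -348417794214 / 13539349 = -25733.72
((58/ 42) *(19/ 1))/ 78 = 551/ 1638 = 0.34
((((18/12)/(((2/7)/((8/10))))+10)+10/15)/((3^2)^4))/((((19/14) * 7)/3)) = 446/623295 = 0.00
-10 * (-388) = 3880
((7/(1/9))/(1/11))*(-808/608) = -69993/76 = -920.96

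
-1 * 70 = -70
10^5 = 100000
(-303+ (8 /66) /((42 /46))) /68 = -209887 /47124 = -4.45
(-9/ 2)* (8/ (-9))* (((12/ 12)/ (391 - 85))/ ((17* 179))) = 2/ 465579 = 0.00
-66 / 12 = -11 / 2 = -5.50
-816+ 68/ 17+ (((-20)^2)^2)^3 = 4095999999999188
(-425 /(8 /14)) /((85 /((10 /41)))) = -175 /82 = -2.13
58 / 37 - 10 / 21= 848 / 777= 1.09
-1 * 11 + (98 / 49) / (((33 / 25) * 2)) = -338 / 33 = -10.24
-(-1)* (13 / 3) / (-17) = -13 / 51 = -0.25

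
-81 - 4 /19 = -1543 /19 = -81.21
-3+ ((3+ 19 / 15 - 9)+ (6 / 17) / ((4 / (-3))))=-4079 / 510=-8.00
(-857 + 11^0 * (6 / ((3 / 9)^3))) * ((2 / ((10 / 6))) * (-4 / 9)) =1112 / 3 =370.67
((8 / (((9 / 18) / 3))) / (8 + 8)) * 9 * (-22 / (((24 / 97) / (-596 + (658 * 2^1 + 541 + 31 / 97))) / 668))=-2022779484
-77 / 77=-1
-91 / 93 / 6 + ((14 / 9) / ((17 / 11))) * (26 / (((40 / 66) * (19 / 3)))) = 5997173 / 901170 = 6.65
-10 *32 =-320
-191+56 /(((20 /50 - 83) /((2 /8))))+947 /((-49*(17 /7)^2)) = -3315504 /17051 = -194.45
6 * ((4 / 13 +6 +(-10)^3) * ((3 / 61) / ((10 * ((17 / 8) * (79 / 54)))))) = -50225184 / 5324995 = -9.43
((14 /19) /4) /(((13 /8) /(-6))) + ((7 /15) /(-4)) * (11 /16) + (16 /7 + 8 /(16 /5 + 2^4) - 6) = -6735613 /1659840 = -4.06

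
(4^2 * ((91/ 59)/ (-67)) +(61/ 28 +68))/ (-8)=-7726877/ 885472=-8.73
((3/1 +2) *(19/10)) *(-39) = -741/2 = -370.50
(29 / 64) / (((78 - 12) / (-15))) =-145 / 1408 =-0.10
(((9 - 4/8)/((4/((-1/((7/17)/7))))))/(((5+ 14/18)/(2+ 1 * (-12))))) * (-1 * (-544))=442170/13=34013.08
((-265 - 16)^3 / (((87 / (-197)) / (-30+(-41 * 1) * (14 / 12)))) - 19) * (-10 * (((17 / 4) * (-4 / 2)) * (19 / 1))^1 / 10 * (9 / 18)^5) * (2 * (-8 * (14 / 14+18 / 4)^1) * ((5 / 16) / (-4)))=-36263296455224905 / 267264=-135683430822.05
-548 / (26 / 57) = -15618 / 13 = -1201.38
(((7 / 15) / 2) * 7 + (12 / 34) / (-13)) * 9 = 31947 / 2210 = 14.46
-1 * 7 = -7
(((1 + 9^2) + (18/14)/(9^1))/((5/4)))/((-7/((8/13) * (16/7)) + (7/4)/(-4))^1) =-58880/4851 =-12.14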